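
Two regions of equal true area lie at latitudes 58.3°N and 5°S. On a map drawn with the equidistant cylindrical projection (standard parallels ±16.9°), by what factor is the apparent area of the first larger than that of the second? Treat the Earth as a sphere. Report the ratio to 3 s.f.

The equidistant cylindrical projection with φ₀ = 16.9° has h = 1 (meridians true) and k = cos φ₀ / cos φ along parallels.
Areal scale at 58.3°: h·k = 1.000 × 1.821 = 1.821.
Areal scale at 5°: h·k = 1.000 × 0.9605 = 0.9605.
Ratio = 1.821/0.9605 ≈ 1.90.

1.90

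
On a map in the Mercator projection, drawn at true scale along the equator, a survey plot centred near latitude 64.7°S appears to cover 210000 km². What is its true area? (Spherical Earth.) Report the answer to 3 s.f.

38400 km²

Mercator is conformal, so the point scale is isotropic: h = k = sec φ = 1/cos φ.
Areal scale = k² = sec²φ = 1/cos²(64.7°) = 1/0.4274² = 5.475.
True area = apparent / (areal scale) = 210000 / 5.475 ≈ 38400 km².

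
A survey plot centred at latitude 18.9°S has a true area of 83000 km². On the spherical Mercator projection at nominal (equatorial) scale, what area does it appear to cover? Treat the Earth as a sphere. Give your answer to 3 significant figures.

The Mercator projection is conformal; its linear scale factor is the same in every direction and equals sec φ = 1/cos φ.
Areal scale = k² = sec²φ = 1/cos²(18.9°) = 1/0.9461² = 1.117.
Apparent area = 83000 × 1.117 ≈ 92700 km².

92700 km²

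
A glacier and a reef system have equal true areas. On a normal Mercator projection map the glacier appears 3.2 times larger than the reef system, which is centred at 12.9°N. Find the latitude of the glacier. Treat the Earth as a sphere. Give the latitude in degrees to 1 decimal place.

On Mercator, (apparent₁)/(apparent₂) = sec²φ₁ / sec²φ₂ when true areas are equal.
cos²φ₂ / cos²φ₁ = 3.2  ⇒  cos φ₁ = cos 12.9° / √3.2 = 0.9748/1.789 = 0.5449.
φ₁ = arccos(0.5449) ≈ 57.0°.

57.0°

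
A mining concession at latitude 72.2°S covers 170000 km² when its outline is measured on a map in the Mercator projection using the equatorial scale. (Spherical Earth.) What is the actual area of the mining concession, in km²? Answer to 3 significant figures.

15900 km²

Mercator is conformal, so the point scale is isotropic: h = k = sec φ = 1/cos φ.
Areal scale = k² = sec²φ = 1/cos²(72.2°) = 1/0.3057² = 10.70.
True area = apparent / (areal scale) = 170000 / 10.70 ≈ 15900 km².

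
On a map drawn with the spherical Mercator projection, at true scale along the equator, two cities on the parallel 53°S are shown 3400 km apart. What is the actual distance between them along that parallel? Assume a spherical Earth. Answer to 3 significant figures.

2050 km

Mercator is conformal, so the point scale is isotropic: h = k = sec φ = 1/cos φ.
Along the parallel at 53°, map distances are exaggerated by k = sec 53° = 1.662.
True distance = 3400 / 1.662 = 3400 × cos 53° ≈ 2050 km.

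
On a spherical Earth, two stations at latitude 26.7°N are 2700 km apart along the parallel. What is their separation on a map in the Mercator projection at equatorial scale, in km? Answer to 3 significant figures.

3020 km

Mercator is conformal, so the point scale is isotropic: h = k = sec φ = 1/cos φ.
Along the parallel, k = sec 26.7° = 1/0.8934 = 1.119.
Map distance = 2700 × 1.119 ≈ 3020 km.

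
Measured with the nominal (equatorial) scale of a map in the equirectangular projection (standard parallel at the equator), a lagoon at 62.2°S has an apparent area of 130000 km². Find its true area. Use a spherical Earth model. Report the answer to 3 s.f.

Plate carrée maps x = Rλ, y = Rφ. The meridian scale is h = 1 and the parallel scale is k = 1/cos φ = sec φ.
Areal scale = h·k = 1 × sec φ; at 62.2°, h = 1.000, k = 2.144, so h·k = 2.144.
True area = apparent / (areal scale) = 130000 / 2.144 ≈ 60600 km².

60600 km²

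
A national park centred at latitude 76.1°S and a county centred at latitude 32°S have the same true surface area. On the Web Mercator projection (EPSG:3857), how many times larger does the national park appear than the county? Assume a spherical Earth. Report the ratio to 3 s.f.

Mercator is conformal with k = sec φ, so areal scale = k² = sec²φ.
At 76.1°: sec²(76.1°) = 1/0.2402² = 17.33.
At 32°: sec²(32°) = 1/0.8480² = 1.390.
Ratio = 17.33/1.390 = cos²(32°)/cos²(76.1°) ≈ 12.5.

12.5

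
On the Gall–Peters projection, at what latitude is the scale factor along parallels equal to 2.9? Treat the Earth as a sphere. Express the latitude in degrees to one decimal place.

The Gall–Peters projection is cylindrical equal-area with φ₀ = 45°. For cylindrical equal-area with standard parallel φ₀, h = cos φ / cos φ₀ and k = cos φ₀ / cos φ, so h·k = 1.
k = cos φ₀ / cos φ = 2.9  ⇒  cos φ = cos 45° / 2.9 = 0.2438.
φ = arccos(0.2438) ≈ 75.9°.

75.9°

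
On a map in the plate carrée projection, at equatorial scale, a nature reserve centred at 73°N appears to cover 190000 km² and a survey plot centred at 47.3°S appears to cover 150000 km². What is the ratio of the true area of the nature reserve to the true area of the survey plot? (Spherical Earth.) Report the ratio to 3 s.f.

0.546

On the plate carrée, areal scale = h·k = 1 × sec φ, so true area = apparent × cos φ.
True area of nature reserve: 190000 × cos(73°) = 190000 × 0.2924 = 55550 km².
True area of survey plot: 150000 × cos(47.3°) = 150000 × 0.6782 = 101700 km².
Ratio = 55550 / 101700 ≈ 0.546.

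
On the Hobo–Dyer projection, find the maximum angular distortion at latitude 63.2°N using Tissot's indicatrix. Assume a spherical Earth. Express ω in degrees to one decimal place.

Hobo–Dyer is a cylindrical equal-area projection with standard parallels at ±37.5°. For cylindrical equal-area with standard parallel φ₀, h = cos φ / cos φ₀ and k = cos φ₀ / cos φ, so h·k = 1.
At 63.2°: h = 0.5683, k = 1.760; principal scales a = 1.760, b = 0.5683.
sin(ω/2) = (a − b)/(a + b) = 1.191/2.328 = 0.5117, so ω = 2 arcsin(0.5117) ≈ 61.6°.

61.6°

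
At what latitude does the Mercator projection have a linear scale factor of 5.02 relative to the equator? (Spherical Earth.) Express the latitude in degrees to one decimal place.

78.5°

Mercator scale is k = sec φ = 1/cos φ.
1/cos φ = 5.02  ⇒  cos φ = 0.1992  ⇒  φ = arccos(0.1992) ≈ 78.5°.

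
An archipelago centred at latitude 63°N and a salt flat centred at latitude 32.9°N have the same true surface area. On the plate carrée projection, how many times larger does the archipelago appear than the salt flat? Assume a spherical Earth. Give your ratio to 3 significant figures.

1.85

In the plate carrée (x = Rλ, y = Rφ), meridians are true-scale (h = 1) and parallels are stretched by k = sec φ.
Areal scale at 63°: h·k = 1.000 × 2.203 = 2.203.
Areal scale at 32.9°: h·k = 1.000 × 1.191 = 1.191.
Ratio = 2.203/1.191 ≈ 1.85.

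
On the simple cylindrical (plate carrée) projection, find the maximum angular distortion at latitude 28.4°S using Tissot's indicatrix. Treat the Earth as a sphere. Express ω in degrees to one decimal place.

Plate carrée maps x = Rλ, y = Rφ. The meridian scale is h = 1 and the parallel scale is k = 1/cos φ = sec φ.
At 28.4°: h = 1.000, k = 1.137; principal scales a = 1.137, b = 1.000.
sin(ω/2) = (a − b)/(a + b) = 0.1368/2.137 = 0.06403, so ω = 2 arcsin(0.06403) ≈ 7.3°.

7.3°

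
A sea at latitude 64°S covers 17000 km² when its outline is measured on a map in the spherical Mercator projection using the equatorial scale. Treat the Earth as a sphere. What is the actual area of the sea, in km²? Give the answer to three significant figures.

3270 km²

Mercator is conformal, so the point scale is isotropic: h = k = sec φ = 1/cos φ.
Areal scale = k² = sec²φ = 1/cos²(64°) = 1/0.4384² = 5.204.
True area = apparent / (areal scale) = 17000 / 5.204 ≈ 3270 km².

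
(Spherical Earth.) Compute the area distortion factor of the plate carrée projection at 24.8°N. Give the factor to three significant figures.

For the equirectangular projection with φ₀ = 0 (plate carrée), h = 1 along meridians and k = sec φ along parallels.
Areal scale = h·k = 1 × sec φ; at 24.8°, h = 1.000, k = 1.102, so h·k = 1.102.

1.10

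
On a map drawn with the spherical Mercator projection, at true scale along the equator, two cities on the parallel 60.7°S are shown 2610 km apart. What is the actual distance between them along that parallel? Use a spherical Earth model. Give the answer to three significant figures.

For Mercator, h = k = sec φ (a conformal cylindrical projection has a single point scale, 1/cos φ).
Along the parallel at 60.7°, map distances are exaggerated by k = sec 60.7° = 2.043.
True distance = 2610 / 2.043 = 2610 × cos 60.7° ≈ 1280 km.

1280 km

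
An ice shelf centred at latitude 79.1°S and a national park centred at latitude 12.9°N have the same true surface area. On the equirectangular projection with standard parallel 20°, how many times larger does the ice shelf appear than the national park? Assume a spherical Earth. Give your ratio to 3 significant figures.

In the equirectangular projection with standard parallel φ₀ = 20° (x = Rλ cos φ₀, y = Rφ), meridians are true-scale (h = 1) and the parallel scale is k = cos φ₀ / cos φ.
Areal scale at 79.1°: h·k = 1.000 × 4.969 = 4.969.
Areal scale at 12.9°: h·k = 1.000 × 0.9640 = 0.9640.
Ratio = 4.969/0.9640 ≈ 5.15.

5.15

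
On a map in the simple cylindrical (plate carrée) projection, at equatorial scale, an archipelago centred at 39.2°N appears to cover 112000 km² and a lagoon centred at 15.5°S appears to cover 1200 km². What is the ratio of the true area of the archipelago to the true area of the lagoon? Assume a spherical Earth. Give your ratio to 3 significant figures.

75.1

On the plate carrée, areal scale = h·k = 1 × sec φ, so true area = apparent × cos φ.
True area of archipelago: 112000 × cos(39.2°) = 112000 × 0.7749 = 86790 km².
True area of lagoon: 1200 × cos(15.5°) = 1200 × 0.9636 = 1156 km².
Ratio = 86790 / 1156 ≈ 75.1.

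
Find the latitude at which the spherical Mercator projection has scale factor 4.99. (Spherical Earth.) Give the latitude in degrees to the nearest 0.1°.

Mercator scale is k = sec φ = 1/cos φ.
1/cos φ = 4.99  ⇒  cos φ = 0.2004  ⇒  φ = arccos(0.2004) ≈ 78.4°.

78.4°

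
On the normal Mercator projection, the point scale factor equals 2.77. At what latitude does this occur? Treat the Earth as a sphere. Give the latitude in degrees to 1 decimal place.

68.8°

Mercator scale is k = sec φ = 1/cos φ.
1/cos φ = 2.77  ⇒  cos φ = 0.3610  ⇒  φ = arccos(0.3610) ≈ 68.8°.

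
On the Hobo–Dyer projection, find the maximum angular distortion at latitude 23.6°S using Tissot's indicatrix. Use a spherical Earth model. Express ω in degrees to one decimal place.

16.5°

The Hobo–Dyer projection is cylindrical equal-area with φ₀ = 37.5°. Cylindrical equal-area (φ₀ = 37.5°): h = cos φ / cos 37.5° along meridians, k = cos 37.5° / cos φ along parallels; h·k = 1.
At 23.6°: h = 1.155, k = 0.8658; principal scales a = 1.155, b = 0.8658.
sin(ω/2) = (a − b)/(a + b) = 0.2893/2.021 = 0.1432, so ω = 2 arcsin(0.1432) ≈ 16.5°.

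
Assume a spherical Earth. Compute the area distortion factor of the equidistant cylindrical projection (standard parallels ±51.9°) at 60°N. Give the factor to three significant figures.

1.23

The equidistant cylindrical projection with φ₀ = 51.9° has h = 1 (meridians true) and k = cos φ₀ / cos φ along parallels.
Areal scale = h·k = 1 × cos φ₀ / cos φ; at 60°, h = 1.000, k = 1.234, so h·k = 1.234.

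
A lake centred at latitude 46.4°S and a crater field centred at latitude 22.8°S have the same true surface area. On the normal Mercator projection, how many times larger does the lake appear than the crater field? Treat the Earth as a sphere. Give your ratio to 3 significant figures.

Mercator areal scale is sec²φ.
At 46.4°: sec²(46.4°) = 1/0.6896² = 2.103.
At 22.8°: sec²(22.8°) = 1/0.9219² = 1.177.
Ratio = 2.103/1.177 = cos²(22.8°)/cos²(46.4°) ≈ 1.79.

1.79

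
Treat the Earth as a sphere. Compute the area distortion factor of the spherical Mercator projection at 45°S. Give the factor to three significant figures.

For Mercator, h = k = sec φ (a conformal cylindrical projection has a single point scale, 1/cos φ).
Areal scale = k² = sec²φ = 1/cos²(45°) = 1/0.7071² = 2.000.

2.00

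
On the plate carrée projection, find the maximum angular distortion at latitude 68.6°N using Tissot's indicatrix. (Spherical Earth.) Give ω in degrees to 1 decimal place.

55.5°

For the equirectangular projection with φ₀ = 0 (plate carrée), h = 1 along meridians and k = sec φ along parallels.
At 68.6°: h = 1.000, k = 2.741; principal scales a = 2.741, b = 1.000.
sin(ω/2) = (a − b)/(a + b) = 1.741/3.741 = 0.4653, so ω = 2 arcsin(0.4653) ≈ 55.5°.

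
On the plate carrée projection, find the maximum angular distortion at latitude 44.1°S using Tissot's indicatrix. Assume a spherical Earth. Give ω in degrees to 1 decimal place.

18.9°

For the equirectangular projection with φ₀ = 0 (plate carrée), h = 1 along meridians and k = sec φ along parallels.
At 44.1°: h = 1.000, k = 1.393; principal scales a = 1.393, b = 1.000.
sin(ω/2) = (a − b)/(a + b) = 0.3925/2.393 = 0.1641, so ω = 2 arcsin(0.1641) ≈ 18.9°.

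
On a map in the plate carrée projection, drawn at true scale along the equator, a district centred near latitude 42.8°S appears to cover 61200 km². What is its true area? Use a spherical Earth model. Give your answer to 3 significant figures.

44900 km²

Plate carrée maps x = Rλ, y = Rφ. The meridian scale is h = 1 and the parallel scale is k = 1/cos φ = sec φ.
Areal scale = h·k = 1 × sec φ; at 42.8°, h = 1.000, k = 1.363, so h·k = 1.363.
True area = apparent / (areal scale) = 61200 / 1.363 ≈ 44900 km².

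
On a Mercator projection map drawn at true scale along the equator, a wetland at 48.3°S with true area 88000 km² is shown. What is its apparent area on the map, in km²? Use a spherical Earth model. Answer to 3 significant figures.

The Mercator projection is conformal; its linear scale factor is the same in every direction and equals sec φ = 1/cos φ.
Areal scale = k² = sec²φ = 1/cos²(48.3°) = 1/0.6652² = 2.260.
Apparent area = 88000 × 2.260 ≈ 199000 km².

199000 km²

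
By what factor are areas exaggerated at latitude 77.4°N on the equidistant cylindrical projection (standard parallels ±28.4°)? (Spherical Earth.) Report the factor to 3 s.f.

With standard parallel φ₀ = 28.4°, the equirectangular projection gives x = Rλ cos φ₀, y = Rφ, so h = 1 and k = cos 28.4° / cos φ.
Areal scale = h·k = 1 × cos φ₀ / cos φ; at 77.4°, h = 1.000, k = 4.032, so h·k = 4.032.

4.03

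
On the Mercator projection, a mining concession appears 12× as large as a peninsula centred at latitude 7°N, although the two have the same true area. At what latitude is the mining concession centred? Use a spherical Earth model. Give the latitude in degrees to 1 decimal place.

73.4°

Mercator areal scale is sec²φ, so apparent-area ratio = sec²φ₁ / sec²φ₂ = cos²φ₂ / cos²φ₁.
cos²φ₂ / cos²φ₁ = 12  ⇒  cos φ₁ = cos 7° / √12 = 0.9925/3.464 = 0.2865.
φ₁ = arccos(0.2865) ≈ 73.4°.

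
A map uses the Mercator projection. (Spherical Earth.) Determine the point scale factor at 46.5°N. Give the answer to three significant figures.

The Mercator projection is conformal; its linear scale factor is the same in every direction and equals sec φ = 1/cos φ.
k = 1/cos 46.5° = 1/0.6884 = 1.453.

1.45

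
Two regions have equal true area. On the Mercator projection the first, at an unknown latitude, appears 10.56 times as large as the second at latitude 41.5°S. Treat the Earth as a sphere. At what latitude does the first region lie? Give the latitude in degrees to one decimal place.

For equal true areas on Mercator, apparent areas scale as sec²φ, so the ratio is cos²φ₂ / cos²φ₁.
cos²φ₂ / cos²φ₁ = 10.56  ⇒  cos φ₁ = cos 41.5° / √10.56 = 0.7490/3.250 = 0.2305.
φ₁ = arccos(0.2305) ≈ 76.7°.

76.7°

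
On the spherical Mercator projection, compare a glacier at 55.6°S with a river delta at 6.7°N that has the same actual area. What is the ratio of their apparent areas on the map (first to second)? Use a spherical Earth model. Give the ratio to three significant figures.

3.09

On Mercator, area is exaggerated by sec²φ = 1/cos²φ.
At 55.6°: sec²(55.6°) = 1/0.5650² = 3.133.
At 6.7°: sec²(6.7°) = 1/0.9932² = 1.014.
Ratio = 3.133/1.014 = cos²(6.7°)/cos²(55.6°) ≈ 3.09.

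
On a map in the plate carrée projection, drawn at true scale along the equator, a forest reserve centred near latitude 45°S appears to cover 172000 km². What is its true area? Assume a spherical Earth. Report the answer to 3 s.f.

For the equirectangular projection with φ₀ = 0 (plate carrée), h = 1 along meridians and k = sec φ along parallels.
Areal scale = h·k = 1 × sec φ; at 45°, h = 1.000, k = 1.414, so h·k = 1.414.
True area = apparent / (areal scale) = 172000 / 1.414 ≈ 122000 km².

122000 km²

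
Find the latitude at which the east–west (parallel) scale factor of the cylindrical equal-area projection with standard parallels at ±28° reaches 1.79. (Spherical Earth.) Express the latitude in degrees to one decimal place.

60.4°

Cylindrical equal-area (φ₀ = 28°): h = cos φ / cos 28° along meridians, k = cos 28° / cos φ along parallels; h·k = 1.
k = cos φ₀ / cos φ = 1.79  ⇒  cos φ = cos 28° / 1.79 = 0.4933.
φ = arccos(0.4933) ≈ 60.4°.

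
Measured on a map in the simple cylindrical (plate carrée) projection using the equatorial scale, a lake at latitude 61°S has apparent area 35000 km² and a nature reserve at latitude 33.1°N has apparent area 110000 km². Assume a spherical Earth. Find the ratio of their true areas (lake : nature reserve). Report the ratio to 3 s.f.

0.184

On the plate carrée, areal scale = h·k = 1 × sec φ, so true area = apparent × cos φ.
True area of lake: 35000 × cos(61°) = 35000 × 0.4848 = 16970 km².
True area of nature reserve: 110000 × cos(33.1°) = 110000 × 0.8377 = 92150 km².
Ratio = 16970 / 92150 ≈ 0.184.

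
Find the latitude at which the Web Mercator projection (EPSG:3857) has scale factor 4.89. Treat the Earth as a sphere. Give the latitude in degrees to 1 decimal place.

Mercator scale is k = sec φ = 1/cos φ.
1/cos φ = 4.89  ⇒  cos φ = 0.2045  ⇒  φ = arccos(0.2045) ≈ 78.2°.

78.2°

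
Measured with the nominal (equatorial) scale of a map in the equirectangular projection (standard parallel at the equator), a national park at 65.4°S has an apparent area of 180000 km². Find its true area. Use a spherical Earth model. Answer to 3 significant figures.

74900 km²

For the equirectangular projection with φ₀ = 0 (plate carrée), h = 1 along meridians and k = sec φ along parallels.
Areal scale = h·k = 1 × sec φ; at 65.4°, h = 1.000, k = 2.402, so h·k = 2.402.
True area = apparent / (areal scale) = 180000 / 2.402 ≈ 74900 km².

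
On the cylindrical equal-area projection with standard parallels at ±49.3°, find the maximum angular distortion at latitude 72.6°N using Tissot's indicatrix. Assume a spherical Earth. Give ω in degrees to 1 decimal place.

For cylindrical equal-area with standard parallel φ₀, h = cos φ / cos φ₀ and k = cos φ₀ / cos φ, so h·k = 1.
At 72.6°: h = 0.4586, k = 2.181; principal scales a = 2.181, b = 0.4586.
sin(ω/2) = (a − b)/(a + b) = 1.722/2.639 = 0.6525, so ω = 2 arcsin(0.6525) ≈ 81.5°.

81.5°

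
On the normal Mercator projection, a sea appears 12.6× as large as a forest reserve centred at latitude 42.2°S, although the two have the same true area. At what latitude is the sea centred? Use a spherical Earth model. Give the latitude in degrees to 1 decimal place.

On Mercator, (apparent₁)/(apparent₂) = sec²φ₁ / sec²φ₂ when true areas are equal.
cos²φ₂ / cos²φ₁ = 12.6  ⇒  cos φ₁ = cos 42.2° / √12.6 = 0.7408/3.550 = 0.2087.
φ₁ = arccos(0.2087) ≈ 78.0°.

78.0°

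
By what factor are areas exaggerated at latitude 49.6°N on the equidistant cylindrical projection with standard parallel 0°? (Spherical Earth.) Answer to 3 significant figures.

Plate carrée maps x = Rλ, y = Rφ. The meridian scale is h = 1 and the parallel scale is k = 1/cos φ = sec φ.
Areal scale = h·k = 1 × sec φ; at 49.6°, h = 1.000, k = 1.543, so h·k = 1.543.

1.54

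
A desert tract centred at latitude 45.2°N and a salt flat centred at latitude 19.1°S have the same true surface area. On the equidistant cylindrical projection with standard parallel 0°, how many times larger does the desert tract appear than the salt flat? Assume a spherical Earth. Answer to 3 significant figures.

1.34

For the equirectangular projection with φ₀ = 0 (plate carrée), h = 1 along meridians and k = sec φ along parallels.
Areal scale at 45.2°: h·k = 1.000 × 1.419 = 1.419.
Areal scale at 19.1°: h·k = 1.000 × 1.058 = 1.058.
Ratio = 1.419/1.058 ≈ 1.34.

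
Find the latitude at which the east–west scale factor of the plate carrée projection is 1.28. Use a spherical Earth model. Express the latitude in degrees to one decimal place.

38.6°

Plate carrée: h = 1, k = sec φ along parallels.
sec φ = 1.28  ⇒  cos φ = 0.7812  ⇒  φ ≈ 38.6°.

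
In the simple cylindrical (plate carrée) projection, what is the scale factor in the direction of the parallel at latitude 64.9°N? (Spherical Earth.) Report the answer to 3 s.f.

2.36

In the plate carrée (x = Rλ, y = Rφ), meridians are true-scale (h = 1) and parallels are stretched by k = sec φ.
k = 1/cos 64.9° = 1/0.4242 = 2.357.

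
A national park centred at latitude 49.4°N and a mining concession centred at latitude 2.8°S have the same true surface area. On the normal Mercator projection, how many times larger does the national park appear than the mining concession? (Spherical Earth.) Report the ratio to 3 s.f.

On Mercator, area is exaggerated by sec²φ = 1/cos²φ.
At 49.4°: sec²(49.4°) = 1/0.6508² = 2.361.
At 2.8°: sec²(2.8°) = 1/0.9988² = 1.002.
Ratio = 2.361/1.002 = cos²(2.8°)/cos²(49.4°) ≈ 2.36.

2.36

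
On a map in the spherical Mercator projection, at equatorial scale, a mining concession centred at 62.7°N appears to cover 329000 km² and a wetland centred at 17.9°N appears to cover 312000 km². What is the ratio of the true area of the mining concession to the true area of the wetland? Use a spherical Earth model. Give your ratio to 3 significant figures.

Mercator's areal exaggeration is sec²φ; hence true area = (apparent area) · cos²φ.
True area of mining concession: 329000 × cos²(62.7°) = 329000 × 0.2104 = 69210 km².
True area of wetland: 312000 × cos²(17.9°) = 312000 × 0.9055 = 282500 km².
Ratio = 69210 / 282500 ≈ 0.245.

0.245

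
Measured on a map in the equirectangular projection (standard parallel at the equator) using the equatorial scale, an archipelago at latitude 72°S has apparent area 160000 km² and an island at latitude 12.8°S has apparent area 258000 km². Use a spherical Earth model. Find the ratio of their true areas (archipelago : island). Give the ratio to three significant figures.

Plate carrée has h = 1 and k = sec φ, giving areal scale sec φ; true area = (apparent area) · cos φ.
True area of archipelago: 160000 × cos(72°) = 160000 × 0.3090 = 49440 km².
True area of island: 258000 × cos(12.8°) = 258000 × 0.9751 = 251600 km².
Ratio = 49440 / 251600 ≈ 0.197.

0.197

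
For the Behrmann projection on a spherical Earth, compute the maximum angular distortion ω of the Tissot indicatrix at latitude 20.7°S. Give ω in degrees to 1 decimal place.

8.8°

Behrmann is a cylindrical equal-area projection with standard parallels at ±30°. For cylindrical equal-area with standard parallel φ₀, h = cos φ / cos φ₀ and k = cos φ₀ / cos φ, so h·k = 1.
At 20.7°: h = 1.080, k = 0.9258; principal scales a = 1.080, b = 0.9258.
sin(ω/2) = (a − b)/(a + b) = 0.1544/2.006 = 0.07695, so ω = 2 arcsin(0.07695) ≈ 8.8°.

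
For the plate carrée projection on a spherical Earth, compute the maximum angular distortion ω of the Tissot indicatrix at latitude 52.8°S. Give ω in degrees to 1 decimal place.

Plate carrée maps x = Rλ, y = Rφ. The meridian scale is h = 1 and the parallel scale is k = 1/cos φ = sec φ.
At 52.8°: h = 1.000, k = 1.654; principal scales a = 1.654, b = 1.000.
sin(ω/2) = (a − b)/(a + b) = 0.6540/2.654 = 0.2464, so ω = 2 arcsin(0.2464) ≈ 28.5°.

28.5°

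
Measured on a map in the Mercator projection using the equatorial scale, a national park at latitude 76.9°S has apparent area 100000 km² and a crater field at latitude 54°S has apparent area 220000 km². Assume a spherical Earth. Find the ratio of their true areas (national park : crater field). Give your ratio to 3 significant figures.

0.0676

On Mercator the areal scale is sec²φ, so true area = apparent × cos²φ.
True area of national park: 100000 × cos²(76.9°) = 100000 × 0.05137 = 5137 km².
True area of crater field: 220000 × cos²(54°) = 220000 × 0.3455 = 76010 km².
Ratio = 5137 / 76010 ≈ 0.0676.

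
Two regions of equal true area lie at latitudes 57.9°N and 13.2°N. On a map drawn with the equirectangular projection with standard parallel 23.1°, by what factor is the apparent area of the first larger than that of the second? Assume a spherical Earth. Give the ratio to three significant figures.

1.83

In the equirectangular projection with standard parallel φ₀ = 23.1° (x = Rλ cos φ₀, y = Rφ), meridians are true-scale (h = 1) and the parallel scale is k = cos φ₀ / cos φ.
Areal scale at 57.9°: h·k = 1.000 × 1.731 = 1.731.
Areal scale at 13.2°: h·k = 1.000 × 0.9448 = 0.9448.
Ratio = 1.731/0.9448 ≈ 1.83.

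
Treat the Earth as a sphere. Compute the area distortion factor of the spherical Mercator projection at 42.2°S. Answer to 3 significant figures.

The Mercator projection is conformal; its linear scale factor is the same in every direction and equals sec φ = 1/cos φ.
Areal scale = k² = sec²φ = 1/cos²(42.2°) = 1/0.7408² = 1.822.

1.82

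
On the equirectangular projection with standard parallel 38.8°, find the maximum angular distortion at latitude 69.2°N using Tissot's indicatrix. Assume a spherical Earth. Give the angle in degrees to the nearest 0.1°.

43.9°

In the equirectangular projection with standard parallel φ₀ = 38.8° (x = Rλ cos φ₀, y = Rφ), meridians are true-scale (h = 1) and the parallel scale is k = cos φ₀ / cos φ.
At 69.2°: h = 1.000, k = 2.195; principal scales a = 2.195, b = 1.000.
sin(ω/2) = (a − b)/(a + b) = 1.195/3.195 = 0.3740, so ω = 2 arcsin(0.3740) ≈ 43.9°.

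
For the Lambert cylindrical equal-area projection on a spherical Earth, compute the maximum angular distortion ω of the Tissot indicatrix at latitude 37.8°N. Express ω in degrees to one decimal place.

26.7°

The Lambert cylindrical equal-area projection is the cylindrical equal-area projection with its standard parallel at the equator (φ₀ = 0). For cylindrical equal-area with standard parallel φ₀, h = cos φ / cos φ₀ and k = cos φ₀ / cos φ, so h·k = 1.
At 37.8°: h = 0.7902, k = 1.266; principal scales a = 1.266, b = 0.7902.
sin(ω/2) = (a − b)/(a + b) = 0.4754/2.056 = 0.2313, so ω = 2 arcsin(0.2313) ≈ 26.7°.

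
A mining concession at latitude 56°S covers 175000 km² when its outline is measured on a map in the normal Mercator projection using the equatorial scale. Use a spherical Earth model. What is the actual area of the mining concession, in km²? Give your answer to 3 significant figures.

54700 km²

The Mercator projection is conformal; its linear scale factor is the same in every direction and equals sec φ = 1/cos φ.
Areal scale = k² = sec²φ = 1/cos²(56°) = 1/0.5592² = 3.198.
True area = apparent / (areal scale) = 175000 / 3.198 ≈ 54700 km².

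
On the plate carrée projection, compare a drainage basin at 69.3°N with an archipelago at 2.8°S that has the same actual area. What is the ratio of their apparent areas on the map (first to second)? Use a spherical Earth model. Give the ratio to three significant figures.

In the plate carrée (x = Rλ, y = Rφ), meridians are true-scale (h = 1) and parallels are stretched by k = sec φ.
Areal scale at 69.3°: h·k = 1.000 × 2.829 = 2.829.
Areal scale at 2.8°: h·k = 1.000 × 1.001 = 1.001.
Ratio = 2.829/1.001 ≈ 2.83.

2.83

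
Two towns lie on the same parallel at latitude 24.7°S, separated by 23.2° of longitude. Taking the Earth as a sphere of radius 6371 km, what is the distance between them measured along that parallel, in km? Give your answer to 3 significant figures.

2340 km

Arc length along a parallel = R cos φ · Δλ (with Δλ in radians).
= 6371 × cos 24.7° × (23.2° × π/180) = 6371 × 0.9085 × 0.4049 ≈ 2340 km.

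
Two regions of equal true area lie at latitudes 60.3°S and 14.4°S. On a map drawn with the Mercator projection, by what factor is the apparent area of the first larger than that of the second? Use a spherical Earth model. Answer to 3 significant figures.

On Mercator, area is exaggerated by sec²φ = 1/cos²φ.
At 60.3°: sec²(60.3°) = 1/0.4955² = 4.074.
At 14.4°: sec²(14.4°) = 1/0.9686² = 1.066.
Ratio = 4.074/1.066 = cos²(14.4°)/cos²(60.3°) ≈ 3.82.

3.82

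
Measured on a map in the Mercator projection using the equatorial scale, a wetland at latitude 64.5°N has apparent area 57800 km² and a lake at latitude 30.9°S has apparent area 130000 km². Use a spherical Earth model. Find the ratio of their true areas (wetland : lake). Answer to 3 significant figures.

Since Mercator area scale is 1/cos²φ, the true area equals the apparent area multiplied by cos²φ.
True area of wetland: 57800 × cos²(64.5°) = 57800 × 0.1853 = 10710 km².
True area of lake: 130000 × cos²(30.9°) = 130000 × 0.7363 = 95720 km².
Ratio = 10710 / 95720 ≈ 0.112.

0.112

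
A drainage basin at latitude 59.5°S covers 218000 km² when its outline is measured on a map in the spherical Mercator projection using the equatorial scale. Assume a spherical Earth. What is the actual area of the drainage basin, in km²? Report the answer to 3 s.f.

56200 km²

Mercator is conformal, so the point scale is isotropic: h = k = sec φ = 1/cos φ.
Areal scale = k² = sec²φ = 1/cos²(59.5°) = 1/0.5075² = 3.882.
True area = apparent / (areal scale) = 218000 / 3.882 ≈ 56200 km².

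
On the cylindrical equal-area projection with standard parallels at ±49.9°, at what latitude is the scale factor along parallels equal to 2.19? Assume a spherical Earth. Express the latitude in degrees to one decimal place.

For cylindrical equal-area with standard parallel φ₀, h = cos φ / cos φ₀ and k = cos φ₀ / cos φ, so h·k = 1.
k = cos φ₀ / cos φ = 2.19  ⇒  cos φ = cos 49.9° / 2.19 = 0.2941.
φ = arccos(0.2941) ≈ 72.9°.

72.9°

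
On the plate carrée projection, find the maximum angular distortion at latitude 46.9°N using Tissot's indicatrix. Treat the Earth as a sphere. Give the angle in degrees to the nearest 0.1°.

21.7°

In the plate carrée (x = Rλ, y = Rφ), meridians are true-scale (h = 1) and parallels are stretched by k = sec φ.
At 46.9°: h = 1.000, k = 1.464; principal scales a = 1.464, b = 1.000.
sin(ω/2) = (a − b)/(a + b) = 0.4635/2.464 = 0.1882, so ω = 2 arcsin(0.1882) ≈ 21.7°.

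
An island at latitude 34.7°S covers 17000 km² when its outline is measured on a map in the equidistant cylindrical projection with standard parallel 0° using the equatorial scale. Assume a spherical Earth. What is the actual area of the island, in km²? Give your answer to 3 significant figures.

14000 km²

For the equirectangular projection with φ₀ = 0 (plate carrée), h = 1 along meridians and k = sec φ along parallels.
Areal scale = h·k = 1 × sec φ; at 34.7°, h = 1.000, k = 1.216, so h·k = 1.216.
True area = apparent / (areal scale) = 17000 / 1.216 ≈ 14000 km².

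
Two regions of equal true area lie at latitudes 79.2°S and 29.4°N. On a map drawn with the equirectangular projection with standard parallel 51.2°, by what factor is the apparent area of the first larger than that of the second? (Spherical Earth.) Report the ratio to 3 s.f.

With standard parallel φ₀ = 51.2°, the equirectangular projection gives x = Rλ cos φ₀, y = Rφ, so h = 1 and k = cos 51.2° / cos φ.
Areal scale at 79.2°: h·k = 1.000 × 3.344 = 3.344.
Areal scale at 29.4°: h·k = 1.000 × 0.7192 = 0.7192.
Ratio = 3.344/0.7192 ≈ 4.65.

4.65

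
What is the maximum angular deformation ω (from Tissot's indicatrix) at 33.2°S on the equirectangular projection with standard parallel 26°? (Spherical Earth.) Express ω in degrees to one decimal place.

In the equirectangular projection with standard parallel φ₀ = 26° (x = Rλ cos φ₀, y = Rφ), meridians are true-scale (h = 1) and the parallel scale is k = cos φ₀ / cos φ.
At 33.2°: h = 1.000, k = 1.074; principal scales a = 1.074, b = 1.000.
sin(ω/2) = (a − b)/(a + b) = 0.07413/2.074 = 0.03574, so ω = 2 arcsin(0.03574) ≈ 4.1°.

4.1°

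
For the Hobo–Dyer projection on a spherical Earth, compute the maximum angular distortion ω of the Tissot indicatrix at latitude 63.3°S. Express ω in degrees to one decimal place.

Hobo–Dyer is a cylindrical equal-area projection with standard parallels at ±37.5°. Cylindrical equal-area (φ₀ = 37.5°): h = cos φ / cos 37.5° along meridians, k = cos 37.5° / cos φ along parallels; h·k = 1.
At 63.3°: h = 0.5664, k = 1.766; principal scales a = 1.766, b = 0.5664.
sin(ω/2) = (a − b)/(a + b) = 1.199/2.332 = 0.5143, so ω = 2 arcsin(0.5143) ≈ 61.9°.

61.9°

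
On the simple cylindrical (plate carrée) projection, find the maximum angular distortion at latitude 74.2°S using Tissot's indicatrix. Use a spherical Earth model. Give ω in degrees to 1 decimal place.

69.8°

In the plate carrée (x = Rλ, y = Rφ), meridians are true-scale (h = 1) and parallels are stretched by k = sec φ.
At 74.2°: h = 1.000, k = 3.673; principal scales a = 3.673, b = 1.000.
sin(ω/2) = (a − b)/(a + b) = 2.673/4.673 = 0.5720, so ω = 2 arcsin(0.5720) ≈ 69.8°.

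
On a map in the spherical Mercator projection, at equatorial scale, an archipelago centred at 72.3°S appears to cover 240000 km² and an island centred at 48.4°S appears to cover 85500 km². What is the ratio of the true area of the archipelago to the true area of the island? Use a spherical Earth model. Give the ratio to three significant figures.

On Mercator the areal scale is sec²φ, so true area = apparent × cos²φ.
True area of archipelago: 240000 × cos²(72.3°) = 240000 × 0.09244 = 22180 km².
True area of island: 85500 × cos²(48.4°) = 85500 × 0.4408 = 37690 km².
Ratio = 22180 / 37690 ≈ 0.589.

0.589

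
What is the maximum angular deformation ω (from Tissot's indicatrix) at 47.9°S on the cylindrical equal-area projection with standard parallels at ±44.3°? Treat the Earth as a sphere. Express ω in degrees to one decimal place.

7.5°

Cylindrical equal-area (φ₀ = 44.3°): h = cos φ / cos 44.3° along meridians, k = cos 44.3° / cos φ along parallels; h·k = 1.
At 47.9°: h = 0.9368, k = 1.068; principal scales a = 1.068, b = 0.9368.
sin(ω/2) = (a − b)/(a + b) = 0.1308/2.004 = 0.06524, so ω = 2 arcsin(0.06524) ≈ 7.5°.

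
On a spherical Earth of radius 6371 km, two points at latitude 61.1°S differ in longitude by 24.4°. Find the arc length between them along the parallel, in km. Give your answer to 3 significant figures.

1310 km

Arc length along a parallel = R cos φ · Δλ (with Δλ in radians).
= 6371 × cos 61.1° × (24.4° × π/180) = 6371 × 0.4833 × 0.4259 ≈ 1310 km.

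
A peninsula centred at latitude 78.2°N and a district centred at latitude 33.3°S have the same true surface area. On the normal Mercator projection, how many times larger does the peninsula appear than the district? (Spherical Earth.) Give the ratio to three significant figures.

Mercator is conformal with k = sec φ, so areal scale = k² = sec²φ.
At 78.2°: sec²(78.2°) = 1/0.2045² = 23.91.
At 33.3°: sec²(33.3°) = 1/0.8358² = 1.431.
Ratio = 23.91/1.431 = cos²(33.3°)/cos²(78.2°) ≈ 16.7.

16.7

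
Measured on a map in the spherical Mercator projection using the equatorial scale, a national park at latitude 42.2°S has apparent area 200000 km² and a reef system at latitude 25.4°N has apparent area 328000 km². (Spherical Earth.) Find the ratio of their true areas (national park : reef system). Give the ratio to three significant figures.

Mercator's areal exaggeration is sec²φ; hence true area = (apparent area) · cos²φ.
True area of national park: 200000 × cos²(42.2°) = 200000 × 0.5488 = 109800 km².
True area of reef system: 328000 × cos²(25.4°) = 328000 × 0.8160 = 267700 km².
Ratio = 109800 / 267700 ≈ 0.410.

0.410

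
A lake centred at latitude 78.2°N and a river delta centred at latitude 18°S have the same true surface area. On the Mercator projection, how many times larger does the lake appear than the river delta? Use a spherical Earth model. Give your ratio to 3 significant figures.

21.6

Mercator areal scale is sec²φ.
At 78.2°: sec²(78.2°) = 1/0.2045² = 23.91.
At 18°: sec²(18°) = 1/0.9511² = 1.106.
Ratio = 23.91/1.106 = cos²(18°)/cos²(78.2°) ≈ 21.6.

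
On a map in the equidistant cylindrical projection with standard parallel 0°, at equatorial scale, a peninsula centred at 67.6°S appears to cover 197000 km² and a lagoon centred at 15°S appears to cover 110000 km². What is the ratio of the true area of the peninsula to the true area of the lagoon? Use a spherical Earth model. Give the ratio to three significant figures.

0.707

On the plate carrée, areal scale = h·k = 1 × sec φ, so true area = apparent × cos φ.
True area of peninsula: 197000 × cos(67.6°) = 197000 × 0.3811 = 75070 km².
True area of lagoon: 110000 × cos(15°) = 110000 × 0.9659 = 106300 km².
Ratio = 75070 / 106300 ≈ 0.707.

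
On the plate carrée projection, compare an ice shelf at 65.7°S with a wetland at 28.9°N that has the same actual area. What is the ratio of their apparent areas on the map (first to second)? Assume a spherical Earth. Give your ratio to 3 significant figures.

2.13

Plate carrée maps x = Rλ, y = Rφ. The meridian scale is h = 1 and the parallel scale is k = 1/cos φ = sec φ.
Areal scale at 65.7°: h·k = 1.000 × 2.430 = 2.430.
Areal scale at 28.9°: h·k = 1.000 × 1.142 = 1.142.
Ratio = 2.430/1.142 ≈ 2.13.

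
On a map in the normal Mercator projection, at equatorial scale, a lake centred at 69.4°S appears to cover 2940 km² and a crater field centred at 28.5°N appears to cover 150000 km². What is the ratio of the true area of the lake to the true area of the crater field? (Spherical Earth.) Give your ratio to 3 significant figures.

0.00314

Mercator's areal exaggeration is sec²φ; hence true area = (apparent area) · cos²φ.
True area of lake: 2940 × cos²(69.4°) = 2940 × 0.1238 = 364.0 km².
True area of crater field: 150000 × cos²(28.5°) = 150000 × 0.7723 = 115800 km².
Ratio = 364.0 / 115800 ≈ 0.00314.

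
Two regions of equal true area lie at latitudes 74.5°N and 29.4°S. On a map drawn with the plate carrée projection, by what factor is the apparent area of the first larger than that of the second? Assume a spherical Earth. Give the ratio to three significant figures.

3.26

For the equirectangular projection with φ₀ = 0 (plate carrée), h = 1 along meridians and k = sec φ along parallels.
Areal scale at 74.5°: h·k = 1.000 × 3.742 = 3.742.
Areal scale at 29.4°: h·k = 1.000 × 1.148 = 1.148.
Ratio = 3.742/1.148 ≈ 3.26.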